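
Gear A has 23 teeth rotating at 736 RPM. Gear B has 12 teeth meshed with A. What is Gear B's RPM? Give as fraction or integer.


Gear ratio: teeth_A * RPM_A = teeth_B * RPM_B
23 * 736 = 12 * RPM_B
16928 = 12 * RPM_B
RPM_B = 16928 / 12
RPM_B = 4232/3

4232/3


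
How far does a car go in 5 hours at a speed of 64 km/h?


Using distance = speed * time
Speed = 64 km/h
Time = 5 hours
Distance = 64 * 5
= 320 km

320


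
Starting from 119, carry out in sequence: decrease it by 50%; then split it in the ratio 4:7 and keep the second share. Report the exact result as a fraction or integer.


Start with 119.
Step 1: Decrease by 50%: 119 * 50/100 = 119/2
Step 2: Split 4:7, second share = 119/2 * 7/11 = 833/22
Final result = 833/22

833/22


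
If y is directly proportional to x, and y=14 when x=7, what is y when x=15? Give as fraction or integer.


Direct proportion: y = kx
Find k: k = 14/7 = 2
Compute y at x=15: y = 2 * 15
y = 30

30


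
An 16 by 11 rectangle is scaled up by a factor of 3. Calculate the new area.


Original dimensions: 16 x 11
Enlargement factor = 3
New width = 16 * 3 = 48
New height = 11 * 3 = 33
New area = 48 * 33 = 1584

1584


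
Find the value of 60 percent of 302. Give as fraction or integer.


Compute 60% of 302
Convert percentage: 60% = 60/100
Multiply: 302 * 60/100
= 18120/100
= 906/5

906/5


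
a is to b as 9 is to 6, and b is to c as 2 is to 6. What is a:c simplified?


Given a:b = 9:6 and b:c = 2:6
Make b consistent. Multiply first ratio by 2: a:b = 18:12
Multiply second ratio by 6: b:c = 12:36
Now b = 12 in both, so a:b:c = 18:12:36
Therefore a:c = 18:36
Simplify by GCD: a:c = 1:2

1:2


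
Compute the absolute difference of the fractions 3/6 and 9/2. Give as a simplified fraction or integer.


Simplify: 3/6 = 1/2 and 9/2 = 9/2
Find common denominator: LCD = 2
Convert: 1/2 and 9/2
Difference = |1 - 9|/2 = 8/2
Simplified = 4

4


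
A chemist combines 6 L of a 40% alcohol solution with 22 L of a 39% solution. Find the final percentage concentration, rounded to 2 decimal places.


Solute in mixture 1 = 40% of 6 L = 6*40/100 = 12/5 L
Solute in mixture 2 = 39% of 22 L = 22*39/100 = 429/50 L
Total solute = 12/5 + 429/50 = 549/50 L
Total volume = 6 + 22 = 28 L
Final concentration = 549/50/28 * 100 = 39.21%

39.21


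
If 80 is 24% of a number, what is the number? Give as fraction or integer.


Given: 80 is 24% of the whole
Set up: 80 = 24/100 * whole
whole = 80 * 100 / 24
whole = 8000 / 24
whole = 1000/3

1000/3


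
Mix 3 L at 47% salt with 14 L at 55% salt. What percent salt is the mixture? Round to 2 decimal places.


Solute in mixture 1 = 47% of 3 L = 3*47/100 = 141/100 L
Solute in mixture 2 = 55% of 14 L = 14*55/100 = 77/10 L
Total solute = 141/100 + 77/10 = 911/100 L
Total volume = 3 + 14 = 17 L
Final concentration = 911/100/17 * 100 = 53.59%

53.59


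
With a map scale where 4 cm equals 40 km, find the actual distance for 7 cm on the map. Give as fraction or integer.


Map scale: 4 cm = 40 km
Measured distance on map = 7 cm
Set up proportion: 7 * 40 / 4
= 280 / 4
= 70 km

70


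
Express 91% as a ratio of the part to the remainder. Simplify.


Part = 91%, Remainder = 9%
Ratio = 91:9
GCD(91, 9) = 1
Simplify: 91:9 = 91:9

91:9


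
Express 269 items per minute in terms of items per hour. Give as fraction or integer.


Converting from per minute to per hour
Rate = 269 items per minute
Multiply by 60: 269 * 60
= 16140 items per hour

16140


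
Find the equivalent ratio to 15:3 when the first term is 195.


Original ratio: 15:3
First term target: 195
Scale factor = 195 / 15 = 13
Multiply second term: 3 * 13 = 39
Equivalent ratio = 195:39

195:39


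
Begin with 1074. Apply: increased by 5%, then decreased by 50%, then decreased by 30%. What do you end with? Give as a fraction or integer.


Start: 1074
Step 1: increase by 5% => multiply by 105/100
  1074 * 105/100 = 11277/10
Step 2: decrease by 50% => multiply by 50/100
  11277/10 * 50/100 = 11277/20
Step 3: decrease by 30% => multiply by 70/100
  11277/20 * 70/100 = 78939/200
Final value = 78939/200

78939/200


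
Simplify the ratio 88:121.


Find GCD(88, 121)
GCD = 11
Divide both by 11: 88/11 = 8, 121/11 = 11
Simplified ratio = 8:11

8:11


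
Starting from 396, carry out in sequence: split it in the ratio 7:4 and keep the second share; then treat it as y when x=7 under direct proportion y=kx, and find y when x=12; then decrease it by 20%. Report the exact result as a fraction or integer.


Start with 396.
Step 1: Split 7:4, second share = 396 * 4/11 = 144
Step 2: Direct prop: k = (144)/7; new y = k*12 = 144*12/7 = 1728/7
Step 3: Decrease by 20%: 1728/7 * 80/100 = 6912/35
Final result = 6912/35

6912/35


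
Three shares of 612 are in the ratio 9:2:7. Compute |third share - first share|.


Total parts = 9 + 2 + 7 = 18
Value per part = 612 / 18 = 34
Shares: 9*34=306, 2*34=68, 7*34=238
Third share = 238, first share = 306
Difference = |238 - 306| = 68

68


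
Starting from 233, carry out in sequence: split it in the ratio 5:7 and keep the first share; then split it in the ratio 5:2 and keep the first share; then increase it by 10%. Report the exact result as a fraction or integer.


Start with 233.
Step 1: Split 5:7, first share = 233 * 5/12 = 1165/12
Step 2: Split 5:2, first share = 1165/12 * 5/7 = 5825/84
Step 3: Increase by 10%: 5825/84 * 110/100 = 12815/168
Final result = 12815/168

12815/168


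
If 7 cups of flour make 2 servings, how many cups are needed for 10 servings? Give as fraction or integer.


Original: 7 cups for 2 servings
Target servings = 10
Scaling factor = 10/2
New amount = 7 * 10/2
= 70/2
= 35 cups

35


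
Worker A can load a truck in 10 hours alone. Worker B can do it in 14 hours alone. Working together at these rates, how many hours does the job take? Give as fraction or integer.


Rate of A = 1/10 job per hour
Rate of B = 1/14 job per hour
Combined rate = 1/10 + 1/14
Find common denominator: (14 + 10)/(10*14) = 24/140
Combined rate = 6/35 job per hour
Time together = 1 / (6/35) = 35/6 hours

35/6


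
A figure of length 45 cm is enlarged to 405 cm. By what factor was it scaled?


Original length = 45 cm
Scaled length = 405 cm
Scale factor = 405 / 45
= 9

9


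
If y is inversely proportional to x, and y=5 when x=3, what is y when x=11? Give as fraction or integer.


Inverse proportion: y = k/x
Find k: k = 3 * 5 = 15
Compute y at x=11: y = 15/11
y = 15/11

15/11


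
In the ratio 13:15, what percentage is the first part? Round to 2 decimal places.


Total parts = 13 + 15 = 28
First part fraction = 13/28
Percentage = (13/28) * 100
= 0.464286 * 100
= 46.43%

46.43


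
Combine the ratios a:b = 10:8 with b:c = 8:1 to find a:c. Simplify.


Given a:b = 10:8 and b:c = 8:1
Make b consistent. Multiply first ratio by 8: a:b = 80:64
Multiply second ratio by 8: b:c = 64:8
Now b = 64 in both, so a:b:c = 80:64:8
Therefore a:c = 80:8
Simplify by GCD: a:c = 10:1

10:1


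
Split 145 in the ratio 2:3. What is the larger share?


Total parts = 2 + 3 = 5
Value per part = 145 / 5 = 29
First share = 2 * 29 = 58
Second share = 3 * 29 = 87
Larger share = 87

87


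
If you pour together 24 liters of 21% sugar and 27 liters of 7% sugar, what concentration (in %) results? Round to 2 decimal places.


Solute in mixture 1 = 21% of 24 L = 24*21/100 = 126/25 L
Solute in mixture 2 = 7% of 27 L = 27*7/100 = 189/100 L
Total solute = 126/25 + 189/100 = 693/100 L
Total volume = 24 + 27 = 51 L
Final concentration = 693/100/51 * 100 = 13.59%

13.59


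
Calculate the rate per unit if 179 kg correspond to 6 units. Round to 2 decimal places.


Total kg = 179
Number of units = 6
Unit rate = 179 / 6
= 29.83 kg per unit

29.83


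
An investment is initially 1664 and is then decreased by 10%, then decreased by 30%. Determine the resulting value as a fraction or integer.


Start: 1664
Step 1: decrease by 10% => multiply by 90/100
  1664 * 90/100 = 7488/5
Step 2: decrease by 30% => multiply by 70/100
  7488/5 * 70/100 = 26208/25
Final value = 26208/25

26208/25


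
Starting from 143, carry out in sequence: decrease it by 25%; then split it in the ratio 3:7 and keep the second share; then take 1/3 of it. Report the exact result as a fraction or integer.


Start with 143.
Step 1: Decrease by 25%: 143 * 75/100 = 429/4
Step 2: Split 3:7, second share = 429/4 * 7/10 = 3003/40
Step 3: Take 1/3: 3003/40 * 1/3 = 1001/40
Final result = 1001/40

1001/40


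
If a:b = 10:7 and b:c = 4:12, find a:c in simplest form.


Given a:b = 10:7 and b:c = 4:12
Make b consistent. Multiply first ratio by 4: a:b = 40:28
Multiply second ratio by 7: b:c = 28:84
Now b = 28 in both, so a:b:c = 40:28:84
Therefore a:c = 40:84
Simplify by GCD: a:c = 10:21

10:21


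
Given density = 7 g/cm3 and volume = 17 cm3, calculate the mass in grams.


Using mass = density * volume
Density = 7 g/cm3
Volume = 17 cm3
Mass = 7 * 17
= 119 g

119


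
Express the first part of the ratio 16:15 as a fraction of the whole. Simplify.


Total parts = 16 + 15 = 31
First part fraction = 16/31
Simplify: 16/31 = 16/31

16/31


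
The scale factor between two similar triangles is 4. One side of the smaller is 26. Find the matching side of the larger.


Similar triangles have proportional sides
Scale factor = 4
Smaller side = 26
Corresponding larger side = 26 * 4
= 104

104


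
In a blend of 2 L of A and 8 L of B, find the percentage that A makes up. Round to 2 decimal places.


Volume of A = 2 L
Volume of B = 8 L
Total volume = 2 + 8 = 10 L
Percentage of A = (2/10) * 100
= 20.00%

20.00


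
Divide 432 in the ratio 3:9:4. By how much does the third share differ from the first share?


Total parts = 3 + 9 + 4 = 16
Value per part = 432 / 16 = 27
Shares: 3*27=81, 9*27=243, 4*27=108
Third share = 108, first share = 81
Difference = |108 - 81| = 27

27


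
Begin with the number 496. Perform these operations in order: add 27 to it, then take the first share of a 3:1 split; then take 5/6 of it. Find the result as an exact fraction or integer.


Start with 496.
Step 1: Add 27: 496+27=523; split 3:1 first = 523*3/4 = 1569/4
Step 2: Take 5/6: 1569/4 * 5/6 = 2615/8
Final result = 2615/8

2615/8


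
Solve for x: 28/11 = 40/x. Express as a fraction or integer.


Setting up: 28/11 = 40/x
Cross multiply: 28 * x = 11 * 40
28x = 440
x = 440/28
x = 110/7

110/7


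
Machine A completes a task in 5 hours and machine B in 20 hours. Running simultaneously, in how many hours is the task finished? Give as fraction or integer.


Rate of A = 1/5 job per hour
Rate of B = 1/20 job per hour
Combined rate = 1/5 + 1/20
Find common denominator: (20 + 5)/(5*20) = 25/100
Combined rate = 1/4 job per hour
Time together = 1 / (1/4) = 4 hours

4


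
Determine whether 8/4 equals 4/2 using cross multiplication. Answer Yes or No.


Cross multiply to check 8/4 = 4/2
Left cross product: 8 * 2 = 16
Right cross product: 4 * 4 = 16
16 = 16
Equal, so proportions match => Yes

Yes


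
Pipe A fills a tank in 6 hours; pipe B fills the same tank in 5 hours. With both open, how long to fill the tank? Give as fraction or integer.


Rate of A = 1/6 job per hour
Rate of B = 1/5 job per hour
Combined rate = 1/6 + 1/5
Find common denominator: (5 + 6)/(6*5) = 11/30
Combined rate = 11/30 job per hour
Time together = 1 / (11/30) = 30/11 hours

30/11


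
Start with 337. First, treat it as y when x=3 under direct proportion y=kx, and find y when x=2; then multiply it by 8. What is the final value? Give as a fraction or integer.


Start with 337.
Step 1: Direct prop: k = (337)/3; new y = k*2 = 337*2/3 = 674/3
Step 2: Multiply by 8: 674/3 * 8 = 5392/3
Final result = 5392/3

5392/3


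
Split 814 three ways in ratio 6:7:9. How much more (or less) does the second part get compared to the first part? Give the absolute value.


Total parts = 6 + 7 + 9 = 22
Value per part = 814 / 22 = 37
Shares: 6*37=222, 7*37=259, 9*37=333
Second share = 259, first share = 222
Difference = |259 - 222| = 37

37


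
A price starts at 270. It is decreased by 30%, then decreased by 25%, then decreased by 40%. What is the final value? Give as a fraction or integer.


Start: 270
Step 1: decrease by 30% => multiply by 70/100
  270 * 70/100 = 189
Step 2: decrease by 25% => multiply by 75/100
  189 * 75/100 = 567/4
Step 3: decrease by 40% => multiply by 60/100
  567/4 * 60/100 = 1701/20
Final value = 1701/20

1701/20


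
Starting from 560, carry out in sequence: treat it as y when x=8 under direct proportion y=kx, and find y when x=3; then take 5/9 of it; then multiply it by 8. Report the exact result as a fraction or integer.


Start with 560.
Step 1: Direct prop: k = (560)/8; new y = k*3 = 560*3/8 = 210
Step 2: Take 5/9: 210 * 5/9 = 350/3
Step 3: Multiply by 8: 350/3 * 8 = 2800/3
Final result = 2800/3

2800/3


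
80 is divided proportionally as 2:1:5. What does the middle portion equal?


Ratio = 2:1:5
Total parts = 2 + 1 + 5 = 8
Value per part = 80 / 8 = 10
First share = 2 * 10 = 20
Middle share = 1 * 10 = 10
Third share = 5 * 10 = 50

10


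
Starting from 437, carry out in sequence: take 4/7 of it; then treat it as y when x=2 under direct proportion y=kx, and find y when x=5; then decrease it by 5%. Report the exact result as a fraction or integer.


Start with 437.
Step 1: Take 4/7: 437 * 4/7 = 1748/7
Step 2: Direct prop: k = (1748/7)/2; new y = k*5 = 1748/7*5/2 = 4370/7
Step 3: Decrease by 5%: 4370/7 * 95/100 = 8303/14
Final result = 8303/14

8303/14


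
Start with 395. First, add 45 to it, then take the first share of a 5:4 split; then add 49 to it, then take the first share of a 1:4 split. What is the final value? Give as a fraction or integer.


Start with 395.
Step 1: Add 45: 395+45=440; split 5:4 first = 440*5/9 = 2200/9
Step 2: Add 49: 2200/9+49=2641/9; split 1:4 first = 2641/9*1/5 = 2641/45
Final result = 2641/45

2641/45


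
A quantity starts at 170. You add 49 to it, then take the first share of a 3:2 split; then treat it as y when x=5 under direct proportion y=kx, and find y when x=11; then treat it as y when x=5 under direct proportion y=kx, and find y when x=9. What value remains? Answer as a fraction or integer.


Start with 170.
Step 1: Add 49: 170+49=219; split 3:2 first = 219*3/5 = 657/5
Step 2: Direct prop: k = (657/5)/5; new y = k*11 = 657/5*11/5 = 7227/25
Step 3: Direct prop: k = (7227/25)/5; new y = k*9 = 7227/25*9/5 = 65043/125
Final result = 65043/125

65043/125


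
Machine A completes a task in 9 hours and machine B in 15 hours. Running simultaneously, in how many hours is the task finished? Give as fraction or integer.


Rate of A = 1/9 job per hour
Rate of B = 1/15 job per hour
Combined rate = 1/9 + 1/15
Find common denominator: (15 + 9)/(9*15) = 24/135
Combined rate = 8/45 job per hour
Time together = 1 / (8/45) = 45/8 hours

45/8


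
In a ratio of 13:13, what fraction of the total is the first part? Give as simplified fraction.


Total parts = 13 + 13 = 26
First part fraction = 13/26
Simplify: 13/26 = 1/2

1/2


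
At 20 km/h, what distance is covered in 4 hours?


Using distance = speed * time
Speed = 20 km/h
Time = 4 hours
Distance = 20 * 4
= 80 km

80


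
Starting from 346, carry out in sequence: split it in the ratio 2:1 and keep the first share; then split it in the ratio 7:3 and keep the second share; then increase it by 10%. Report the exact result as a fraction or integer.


Start with 346.
Step 1: Split 2:1, first share = 346 * 2/3 = 692/3
Step 2: Split 7:3, second share = 692/3 * 3/10 = 346/5
Step 3: Increase by 10%: 346/5 * 110/100 = 1903/25
Final result = 1903/25

1903/25


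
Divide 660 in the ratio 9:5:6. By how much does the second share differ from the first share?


Total parts = 9 + 5 + 6 = 20
Value per part = 660 / 20 = 33
Shares: 9*33=297, 5*33=165, 6*33=198
Second share = 165, first share = 297
Difference = |165 - 297| = 132

132


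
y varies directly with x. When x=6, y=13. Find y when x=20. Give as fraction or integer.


Direct proportion: y = kx
Find k: k = 13/6 = 13/6
Compute y at x=20: y = 13/6 * 20
y = 130/3

130/3


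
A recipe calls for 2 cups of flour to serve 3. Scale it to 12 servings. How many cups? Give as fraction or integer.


Original: 2 cups for 3 servings
Target servings = 12
Scaling factor = 12/3
New amount = 2 * 12/3
= 24/3
= 8 cups

8


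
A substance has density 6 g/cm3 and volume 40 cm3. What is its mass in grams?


Using mass = density * volume
Density = 6 g/cm3
Volume = 40 cm3
Mass = 6 * 40
= 240 g

240


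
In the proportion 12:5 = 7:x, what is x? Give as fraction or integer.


Setting up: 12/5 = 7/x
Cross multiply: 12 * x = 5 * 7
12x = 35
x = 35/12
x = 35/12

35/12


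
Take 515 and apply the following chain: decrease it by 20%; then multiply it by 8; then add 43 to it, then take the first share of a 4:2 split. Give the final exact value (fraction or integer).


Start with 515.
Step 1: Decrease by 20%: 515 * 80/100 = 412
Step 2: Multiply by 8: 412 * 8 = 3296
Step 3: Add 43: 3296+43=3339; split 4:2 first = 3339*4/6 = 2226
Final result = 2226

2226


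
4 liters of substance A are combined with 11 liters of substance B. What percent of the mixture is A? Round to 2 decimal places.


Volume of A = 4 L
Volume of B = 11 L
Total volume = 4 + 11 = 15 L
Percentage of A = (4/15) * 100
= 26.67%

26.67


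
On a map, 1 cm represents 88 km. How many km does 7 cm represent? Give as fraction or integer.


Map scale: 1 cm = 88 km
Measured distance on map = 7 cm
Set up proportion: 7 * 88 / 1
= 616 / 1
= 616 km

616


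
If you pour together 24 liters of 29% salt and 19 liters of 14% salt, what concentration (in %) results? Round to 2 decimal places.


Solute in mixture 1 = 29% of 24 L = 24*29/100 = 174/25 L
Solute in mixture 2 = 14% of 19 L = 19*14/100 = 133/50 L
Total solute = 174/25 + 133/50 = 481/50 L
Total volume = 24 + 19 = 43 L
Final concentration = 481/50/43 * 100 = 22.37%

22.37


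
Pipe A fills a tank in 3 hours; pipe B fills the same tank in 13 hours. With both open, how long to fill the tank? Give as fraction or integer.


Rate of A = 1/3 job per hour
Rate of B = 1/13 job per hour
Combined rate = 1/3 + 1/13
Find common denominator: (13 + 3)/(3*13) = 16/39
Combined rate = 16/39 job per hour
Time together = 1 / (16/39) = 39/16 hours

39/16


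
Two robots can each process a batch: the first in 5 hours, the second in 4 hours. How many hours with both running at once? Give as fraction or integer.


Rate of A = 1/5 job per hour
Rate of B = 1/4 job per hour
Combined rate = 1/5 + 1/4
Find common denominator: (4 + 5)/(5*4) = 9/20
Combined rate = 9/20 job per hour
Time together = 1 / (9/20) = 20/9 hours

20/9


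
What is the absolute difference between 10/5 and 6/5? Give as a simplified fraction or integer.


Simplify: 10/5 = 2 and 6/5 = 6/5
Find common denominator: LCD = 5
Convert: 10/5 and 6/5
Difference = |10 - 6|/5 = 4/5
Simplified = 4/5

4/5


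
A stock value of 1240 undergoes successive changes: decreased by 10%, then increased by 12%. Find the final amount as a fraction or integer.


Start: 1240
Step 1: decrease by 10% => multiply by 90/100
  1240 * 90/100 = 1116
Step 2: increase by 12% => multiply by 112/100
  1116 * 112/100 = 31248/25
Final value = 31248/25

31248/25


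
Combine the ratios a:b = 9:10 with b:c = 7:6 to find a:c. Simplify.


Given a:b = 9:10 and b:c = 7:6
Make b consistent. Multiply first ratio by 7: a:b = 63:70
Multiply second ratio by 10: b:c = 70:60
Now b = 70 in both, so a:b:c = 63:70:60
Therefore a:c = 63:60
Simplify by GCD: a:c = 21:20

21:20


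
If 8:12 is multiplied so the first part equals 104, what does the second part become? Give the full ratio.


Original ratio: 8:12
First term target: 104
Scale factor = 104 / 8 = 13
Multiply second term: 12 * 13 = 156
Equivalent ratio = 104:156

104:156


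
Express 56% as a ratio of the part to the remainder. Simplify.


Part = 56%, Remainder = 44%
Ratio = 56:44
GCD(56, 44) = 4
Simplify: 14:11 = 14:11

14:11


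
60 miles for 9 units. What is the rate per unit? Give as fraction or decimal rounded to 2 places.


Total miles = 60
Number of units = 9
Unit rate = 60 / 9
= 6.67 miles per unit

6.67


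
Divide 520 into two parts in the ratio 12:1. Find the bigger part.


Total parts = 12 + 1 = 13
Value per part = 520 / 13 = 40
First share = 12 * 40 = 480
Second share = 1 * 40 = 40
Larger share = 480

480


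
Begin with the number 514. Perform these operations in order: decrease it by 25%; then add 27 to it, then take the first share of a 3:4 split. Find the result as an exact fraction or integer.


Start with 514.
Step 1: Decrease by 25%: 514 * 75/100 = 771/2
Step 2: Add 27: 771/2+27=825/2; split 3:4 first = 825/2*3/7 = 2475/14
Final result = 2475/14

2475/14


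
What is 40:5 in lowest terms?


Find GCD(40, 5)
GCD = 5
Divide both by 5: 40/5 = 8, 5/5 = 1
Simplified ratio = 8:1

8:1


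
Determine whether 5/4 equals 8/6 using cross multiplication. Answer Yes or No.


Cross multiply to check 5/4 = 8/6
Left cross product: 5 * 6 = 30
Right cross product: 4 * 8 = 32
30 != 32
Not equal, so proportions differ => No

No


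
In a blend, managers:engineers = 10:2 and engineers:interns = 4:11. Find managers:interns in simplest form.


Given a:b = 10:2 and b:c = 4:11
Make b consistent. Multiply first ratio by 4: a:b = 40:8
Multiply second ratio by 2: b:c = 8:22
Now b = 8 in both, so a:b:c = 40:8:22
Therefore a:c = 40:22
Simplify by GCD: a:c = 20:11

20:11


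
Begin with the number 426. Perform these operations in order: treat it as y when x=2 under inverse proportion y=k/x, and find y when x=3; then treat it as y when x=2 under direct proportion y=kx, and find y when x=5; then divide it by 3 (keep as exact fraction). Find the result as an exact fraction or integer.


Start with 426.
Step 1: Inverse prop: k = (426)*2; new y = k/3 = 426*2/3 = 284
Step 2: Direct prop: k = (284)/2; new y = k*5 = 284*5/2 = 710
Step 3: Divide by 3: 710 / 3 = 710/3
Final result = 710/3

710/3


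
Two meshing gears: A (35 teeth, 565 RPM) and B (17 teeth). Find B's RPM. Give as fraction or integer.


Gear ratio: teeth_A * RPM_A = teeth_B * RPM_B
35 * 565 = 17 * RPM_B
19775 = 17 * RPM_B
RPM_B = 19775 / 17
RPM_B = 19775/17

19775/17


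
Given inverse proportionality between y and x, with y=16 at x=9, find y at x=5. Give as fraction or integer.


Inverse proportion: y = k/x
Find k: k = 9 * 16 = 144
Compute y at x=5: y = 144/5
y = 144/5

144/5


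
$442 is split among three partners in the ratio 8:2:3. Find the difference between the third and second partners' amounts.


Total parts = 8 + 2 + 3 = 13
Value per part = 442 / 13 = 34
Shares: 8*34=272, 2*34=68, 3*34=102
Third share = 102, second share = 68
Difference = |102 - 68| = 34

34


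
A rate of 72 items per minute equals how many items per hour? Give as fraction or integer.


Converting from per minute to per hour
Rate = 72 items per minute
Multiply by 60: 72 * 60
= 4320 items per hour

4320


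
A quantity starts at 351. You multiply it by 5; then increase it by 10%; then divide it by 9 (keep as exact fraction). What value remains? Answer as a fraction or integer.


Start with 351.
Step 1: Multiply by 5: 351 * 5 = 1755
Step 2: Increase by 10%: 1755 * 110/100 = 3861/2
Step 3: Divide by 9: 3861/2 / 9 = 429/2
Final result = 429/2

429/2


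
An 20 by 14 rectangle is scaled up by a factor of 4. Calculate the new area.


Original dimensions: 20 x 14
Enlargement factor = 4
New width = 20 * 4 = 80
New height = 14 * 4 = 56
New area = 80 * 56 = 4480

4480


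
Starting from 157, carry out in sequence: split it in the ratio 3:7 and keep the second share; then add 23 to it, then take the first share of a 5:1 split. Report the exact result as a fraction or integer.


Start with 157.
Step 1: Split 3:7, second share = 157 * 7/10 = 1099/10
Step 2: Add 23: 1099/10+23=1329/10; split 5:1 first = 1329/10*5/6 = 443/4
Final result = 443/4

443/4


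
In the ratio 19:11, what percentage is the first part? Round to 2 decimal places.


Total parts = 19 + 11 = 30
First part fraction = 19/30
Percentage = (19/30) * 100
= 0.633333 * 100
= 63.33%

63.33


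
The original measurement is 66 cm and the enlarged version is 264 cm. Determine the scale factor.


Original length = 66 cm
Scaled length = 264 cm
Scale factor = 264 / 66
= 4

4


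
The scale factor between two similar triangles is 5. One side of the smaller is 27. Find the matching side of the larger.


Similar triangles have proportional sides
Scale factor = 5
Smaller side = 27
Corresponding larger side = 27 * 5
= 135

135


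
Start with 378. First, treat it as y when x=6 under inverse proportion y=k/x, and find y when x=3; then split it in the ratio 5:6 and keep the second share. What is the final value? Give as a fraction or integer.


Start with 378.
Step 1: Inverse prop: k = (378)*6; new y = k/3 = 378*6/3 = 756
Step 2: Split 5:6, second share = 756 * 6/11 = 4536/11
Final result = 4536/11

4536/11


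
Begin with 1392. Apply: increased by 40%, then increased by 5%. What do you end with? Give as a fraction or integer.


Start: 1392
Step 1: increase by 40% => multiply by 140/100
  1392 * 140/100 = 9744/5
Step 2: increase by 5% => multiply by 105/100
  9744/5 * 105/100 = 51156/25
Final value = 51156/25

51156/25


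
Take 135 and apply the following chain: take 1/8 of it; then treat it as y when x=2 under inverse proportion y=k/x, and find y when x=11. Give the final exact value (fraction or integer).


Start with 135.
Step 1: Take 1/8: 135 * 1/8 = 135/8
Step 2: Inverse prop: k = (135/8)*2; new y = k/11 = 135/8*2/11 = 135/44
Final result = 135/44

135/44


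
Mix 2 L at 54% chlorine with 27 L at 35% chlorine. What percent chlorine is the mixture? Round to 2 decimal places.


Solute in mixture 1 = 54% of 2 L = 2*54/100 = 27/25 L
Solute in mixture 2 = 35% of 27 L = 27*35/100 = 189/20 L
Total solute = 27/25 + 189/20 = 1053/100 L
Total volume = 2 + 27 = 29 L
Final concentration = 1053/100/29 * 100 = 36.31%

36.31


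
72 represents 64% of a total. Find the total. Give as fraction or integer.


Given: 72 is 64% of the whole
Set up: 72 = 64/100 * whole
whole = 72 * 100 / 64
whole = 7200 / 64
whole = 225/2

225/2


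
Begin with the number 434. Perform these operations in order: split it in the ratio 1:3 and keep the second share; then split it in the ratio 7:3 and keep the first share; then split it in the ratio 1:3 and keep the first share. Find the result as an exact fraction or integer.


Start with 434.
Step 1: Split 1:3, second share = 434 * 3/4 = 651/2
Step 2: Split 7:3, first share = 651/2 * 7/10 = 4557/20
Step 3: Split 1:3, first share = 4557/20 * 1/4 = 4557/80
Final result = 4557/80

4557/80


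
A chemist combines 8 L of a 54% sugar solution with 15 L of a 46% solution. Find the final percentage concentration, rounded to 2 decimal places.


Solute in mixture 1 = 54% of 8 L = 8*54/100 = 108/25 L
Solute in mixture 2 = 46% of 15 L = 15*46/100 = 69/10 L
Total solute = 108/25 + 69/10 = 561/50 L
Total volume = 8 + 15 = 23 L
Final concentration = 561/50/23 * 100 = 48.78%

48.78


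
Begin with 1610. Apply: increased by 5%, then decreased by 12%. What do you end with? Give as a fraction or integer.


Start: 1610
Step 1: increase by 5% => multiply by 105/100
  1610 * 105/100 = 3381/2
Step 2: decrease by 12% => multiply by 88/100
  3381/2 * 88/100 = 37191/25
Final value = 37191/25

37191/25


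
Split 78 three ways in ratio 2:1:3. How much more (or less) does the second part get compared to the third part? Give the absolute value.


Total parts = 2 + 1 + 3 = 6
Value per part = 78 / 6 = 13
Shares: 2*13=26, 1*13=13, 3*13=39
Second share = 13, third share = 39
Difference = |13 - 39| = 26

26


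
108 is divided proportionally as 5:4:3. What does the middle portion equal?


Ratio = 5:4:3
Total parts = 5 + 4 + 3 = 12
Value per part = 108 / 12 = 9
First share = 5 * 9 = 45
Middle share = 4 * 9 = 36
Third share = 3 * 9 = 27

36


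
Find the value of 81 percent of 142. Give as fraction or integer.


Compute 81% of 142
Convert percentage: 81% = 81/100
Multiply: 142 * 81/100
= 11502/100
= 5751/50

5751/50


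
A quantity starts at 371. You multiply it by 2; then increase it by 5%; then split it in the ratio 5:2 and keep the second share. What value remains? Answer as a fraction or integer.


Start with 371.
Step 1: Multiply by 2: 371 * 2 = 742
Step 2: Increase by 5%: 742 * 105/100 = 7791/10
Step 3: Split 5:2, second share = 7791/10 * 2/7 = 1113/5
Final result = 1113/5

1113/5


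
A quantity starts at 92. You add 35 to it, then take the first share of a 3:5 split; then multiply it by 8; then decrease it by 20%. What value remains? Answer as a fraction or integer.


Start with 92.
Step 1: Add 35: 92+35=127; split 3:5 first = 127*3/8 = 381/8
Step 2: Multiply by 8: 381/8 * 8 = 381
Step 3: Decrease by 20%: 381 * 80/100 = 1524/5
Final result = 1524/5

1524/5


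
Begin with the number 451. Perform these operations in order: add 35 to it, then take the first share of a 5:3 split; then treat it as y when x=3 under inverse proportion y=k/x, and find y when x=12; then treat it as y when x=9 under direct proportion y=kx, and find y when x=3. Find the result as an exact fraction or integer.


Start with 451.
Step 1: Add 35: 451+35=486; split 5:3 first = 486*5/8 = 1215/4
Step 2: Inverse prop: k = (1215/4)*3; new y = k/12 = 1215/4*3/12 = 1215/16
Step 3: Direct prop: k = (1215/16)/9; new y = k*3 = 1215/16*3/9 = 405/16
Final result = 405/16

405/16


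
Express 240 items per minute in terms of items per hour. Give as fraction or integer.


Converting from per minute to per hour
Rate = 240 items per minute
Multiply by 60: 240 * 60
= 14400 items per hour

14400


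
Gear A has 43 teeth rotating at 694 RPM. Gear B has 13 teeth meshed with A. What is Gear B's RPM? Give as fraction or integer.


Gear ratio: teeth_A * RPM_A = teeth_B * RPM_B
43 * 694 = 13 * RPM_B
29842 = 13 * RPM_B
RPM_B = 29842 / 13
RPM_B = 29842/13

29842/13


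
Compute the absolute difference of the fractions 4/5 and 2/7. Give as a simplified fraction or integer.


Simplify: 4/5 = 4/5 and 2/7 = 2/7
Find common denominator: LCD = 35
Convert: 28/35 and 10/35
Difference = |28 - 10|/35 = 18/35
Simplified = 18/35

18/35


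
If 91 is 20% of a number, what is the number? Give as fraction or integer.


Given: 91 is 20% of the whole
Set up: 91 = 20/100 * whole
whole = 91 * 100 / 20
whole = 9100 / 20
whole = 455

455


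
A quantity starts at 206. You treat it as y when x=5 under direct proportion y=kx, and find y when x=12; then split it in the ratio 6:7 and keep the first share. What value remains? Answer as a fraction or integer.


Start with 206.
Step 1: Direct prop: k = (206)/5; new y = k*12 = 206*12/5 = 2472/5
Step 2: Split 6:7, first share = 2472/5 * 6/13 = 14832/65
Final result = 14832/65

14832/65


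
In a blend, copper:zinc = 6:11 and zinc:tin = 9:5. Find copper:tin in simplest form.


Given a:b = 6:11 and b:c = 9:5
Make b consistent. Multiply first ratio by 9: a:b = 54:99
Multiply second ratio by 11: b:c = 99:55
Now b = 99 in both, so a:b:c = 54:99:55
Therefore a:c = 54:55
Simplify by GCD: a:c = 54:55

54:55


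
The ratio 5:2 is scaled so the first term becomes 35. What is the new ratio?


Original ratio: 5:2
First term target: 35
Scale factor = 35 / 5 = 7
Multiply second term: 2 * 7 = 14
Equivalent ratio = 35:14

35:14


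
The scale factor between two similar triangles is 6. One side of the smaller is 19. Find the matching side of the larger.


Similar triangles have proportional sides
Scale factor = 6
Smaller side = 19
Corresponding larger side = 19 * 6
= 114

114


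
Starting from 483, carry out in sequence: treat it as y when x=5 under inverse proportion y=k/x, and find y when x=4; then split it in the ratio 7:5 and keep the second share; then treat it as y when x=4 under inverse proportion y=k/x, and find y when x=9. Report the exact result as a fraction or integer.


Start with 483.
Step 1: Inverse prop: k = (483)*5; new y = k/4 = 483*5/4 = 2415/4
Step 2: Split 7:5, second share = 2415/4 * 5/12 = 4025/16
Step 3: Inverse prop: k = (4025/16)*4; new y = k/9 = 4025/16*4/9 = 4025/36
Final result = 4025/36

4025/36


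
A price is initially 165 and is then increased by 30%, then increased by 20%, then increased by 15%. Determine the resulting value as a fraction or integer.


Start: 165
Step 1: increase by 30% => multiply by 130/100
  165 * 130/100 = 429/2
Step 2: increase by 20% => multiply by 120/100
  429/2 * 120/100 = 1287/5
Step 3: increase by 15% => multiply by 115/100
  1287/5 * 115/100 = 29601/100
Final value = 29601/100

29601/100


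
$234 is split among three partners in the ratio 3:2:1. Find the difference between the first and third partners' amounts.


Total parts = 3 + 2 + 1 = 6
Value per part = 234 / 6 = 39
Shares: 3*39=117, 2*39=78, 1*39=39
First share = 117, third share = 39
Difference = |117 - 39| = 78

78


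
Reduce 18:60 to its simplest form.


Find GCD(18, 60)
GCD = 6
Divide both by 6: 18/6 = 3, 60/6 = 10
Simplified ratio = 3:10

3:10


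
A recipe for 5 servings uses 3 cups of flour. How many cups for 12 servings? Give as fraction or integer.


Original: 3 cups for 5 servings
Target servings = 12
Scaling factor = 12/5
New amount = 3 * 12/5
= 36/5
= 36/5 cups

36/5


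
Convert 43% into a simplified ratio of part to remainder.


Part = 43%, Remainder = 57%
Ratio = 43:57
GCD(43, 57) = 1
Simplify: 43:57 = 43:57

43:57


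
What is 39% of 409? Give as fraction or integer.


Compute 39% of 409
Convert percentage: 39% = 39/100
Multiply: 409 * 39/100
= 15951/100
= 15951/100

15951/100


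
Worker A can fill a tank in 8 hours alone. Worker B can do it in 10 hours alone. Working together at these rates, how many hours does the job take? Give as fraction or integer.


Rate of A = 1/8 job per hour
Rate of B = 1/10 job per hour
Combined rate = 1/8 + 1/10
Find common denominator: (10 + 8)/(8*10) = 18/80
Combined rate = 9/40 job per hour
Time together = 1 / (9/40) = 40/9 hours

40/9


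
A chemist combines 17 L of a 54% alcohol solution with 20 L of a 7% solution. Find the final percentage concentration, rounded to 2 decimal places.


Solute in mixture 1 = 54% of 17 L = 17*54/100 = 459/50 L
Solute in mixture 2 = 7% of 20 L = 20*7/100 = 7/5 L
Total solute = 459/50 + 7/5 = 529/50 L
Total volume = 17 + 20 = 37 L
Final concentration = 529/50/37 * 100 = 28.59%

28.59


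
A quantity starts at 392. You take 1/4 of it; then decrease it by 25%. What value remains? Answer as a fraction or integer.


Start with 392.
Step 1: Take 1/4: 392 * 1/4 = 98
Step 2: Decrease by 25%: 98 * 75/100 = 147/2
Final result = 147/2

147/2


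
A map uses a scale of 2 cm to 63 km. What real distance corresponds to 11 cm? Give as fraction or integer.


Map scale: 2 cm = 63 km
Measured distance on map = 11 cm
Set up proportion: 11 * 63 / 2
= 693 / 2
= 693/2 km

693/2


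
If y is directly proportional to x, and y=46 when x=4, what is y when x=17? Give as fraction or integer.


Direct proportion: y = kx
Find k: k = 46/4 = 23/2
Compute y at x=17: y = 23/2 * 17
y = 391/2

391/2


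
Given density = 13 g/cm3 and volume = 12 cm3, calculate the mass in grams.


Using mass = density * volume
Density = 13 g/cm3
Volume = 12 cm3
Mass = 13 * 12
= 156 g

156


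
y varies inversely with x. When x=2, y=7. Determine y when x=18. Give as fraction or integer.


Inverse proportion: y = k/x
Find k: k = 2 * 7 = 14
Compute y at x=18: y = 14/18
y = 7/9

7/9


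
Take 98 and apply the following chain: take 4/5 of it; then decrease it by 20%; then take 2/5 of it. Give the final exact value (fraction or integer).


Start with 98.
Step 1: Take 4/5: 98 * 4/5 = 392/5
Step 2: Decrease by 20%: 392/5 * 80/100 = 1568/25
Step 3: Take 2/5: 1568/25 * 2/5 = 3136/125
Final result = 3136/125

3136/125


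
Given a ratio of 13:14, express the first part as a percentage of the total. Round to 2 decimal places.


Total parts = 13 + 14 = 27
First part fraction = 13/27
Percentage = (13/27) * 100
= 0.481481 * 100
= 48.15%

48.15


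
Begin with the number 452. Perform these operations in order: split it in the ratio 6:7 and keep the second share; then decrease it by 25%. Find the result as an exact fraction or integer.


Start with 452.
Step 1: Split 6:7, second share = 452 * 7/13 = 3164/13
Step 2: Decrease by 25%: 3164/13 * 75/100 = 2373/13
Final result = 2373/13

2373/13


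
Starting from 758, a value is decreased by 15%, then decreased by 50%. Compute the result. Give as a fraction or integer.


Start: 758
Step 1: decrease by 15% => multiply by 85/100
  758 * 85/100 = 6443/10
Step 2: decrease by 50% => multiply by 50/100
  6443/10 * 50/100 = 6443/20
Final value = 6443/20

6443/20


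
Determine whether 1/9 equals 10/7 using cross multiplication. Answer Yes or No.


Cross multiply to check 1/9 = 10/7
Left cross product: 1 * 7 = 7
Right cross product: 9 * 10 = 90
7 != 90
Not equal, so proportions differ => No

No


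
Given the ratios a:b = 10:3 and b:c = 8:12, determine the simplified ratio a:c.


Given a:b = 10:3 and b:c = 8:12
Make b consistent. Multiply first ratio by 8: a:b = 80:24
Multiply second ratio by 3: b:c = 24:36
Now b = 24 in both, so a:b:c = 80:24:36
Therefore a:c = 80:36
Simplify by GCD: a:c = 20:9

20:9


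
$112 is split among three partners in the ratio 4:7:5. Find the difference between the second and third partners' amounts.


Total parts = 4 + 7 + 5 = 16
Value per part = 112 / 16 = 7
Shares: 4*7=28, 7*7=49, 5*7=35
Second share = 49, third share = 35
Difference = |49 - 35| = 14

14


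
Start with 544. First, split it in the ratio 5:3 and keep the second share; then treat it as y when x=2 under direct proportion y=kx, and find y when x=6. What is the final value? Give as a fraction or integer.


Start with 544.
Step 1: Split 5:3, second share = 544 * 3/8 = 204
Step 2: Direct prop: k = (204)/2; new y = k*6 = 204*6/2 = 612
Final result = 612

612


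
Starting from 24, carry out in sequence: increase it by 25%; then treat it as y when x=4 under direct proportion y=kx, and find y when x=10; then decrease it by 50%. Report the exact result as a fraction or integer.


Start with 24.
Step 1: Increase by 25%: 24 * 125/100 = 30
Step 2: Direct prop: k = (30)/4; new y = k*10 = 30*10/4 = 75
Step 3: Decrease by 50%: 75 * 50/100 = 75/2
Final result = 75/2

75/2


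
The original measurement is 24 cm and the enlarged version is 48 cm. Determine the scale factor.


Original length = 24 cm
Scaled length = 48 cm
Scale factor = 48 / 24
= 2

2


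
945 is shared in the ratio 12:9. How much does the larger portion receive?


Total parts = 12 + 9 = 21
Value per part = 945 / 21 = 45
First share = 12 * 45 = 540
Second share = 9 * 45 = 405
Larger share = 540

540


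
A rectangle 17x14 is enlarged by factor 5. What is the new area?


Original dimensions: 17 x 14
Enlargement factor = 5
New width = 17 * 5 = 85
New height = 14 * 5 = 70
New area = 85 * 70 = 5950

5950


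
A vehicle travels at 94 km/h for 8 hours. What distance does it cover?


Using distance = speed * time
Speed = 94 km/h
Time = 8 hours
Distance = 94 * 8
= 752 km

752


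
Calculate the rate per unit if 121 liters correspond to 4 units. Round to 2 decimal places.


Total liters = 121
Number of units = 4
Unit rate = 121 / 4
= 30.25 liters per unit

30.25


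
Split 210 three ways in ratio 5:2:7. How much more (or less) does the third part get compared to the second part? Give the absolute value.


Total parts = 5 + 2 + 7 = 14
Value per part = 210 / 14 = 15
Shares: 5*15=75, 2*15=30, 7*15=105
Third share = 105, second share = 30
Difference = |105 - 30| = 75

75
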